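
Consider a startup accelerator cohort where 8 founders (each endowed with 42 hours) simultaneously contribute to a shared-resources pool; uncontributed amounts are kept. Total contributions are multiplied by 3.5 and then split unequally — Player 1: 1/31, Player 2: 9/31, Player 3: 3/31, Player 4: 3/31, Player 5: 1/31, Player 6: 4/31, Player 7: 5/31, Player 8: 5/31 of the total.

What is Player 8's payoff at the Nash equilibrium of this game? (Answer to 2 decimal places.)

For player j, contributing a unit is worthwhile iff 3.5 × (j's share) ≥ 1, i.e. iff j's share is at least 0.2857.
Player 2 alone (share 9/31) is above the threshold, contributing 42; the remaining 7 contribute 0. Total contributed: 42.
Player 8 keeps 42 and receives 3.5 × 42 × 5/31 = 23.71 from the shared-resources pool, for a payoff of 65.71.

65.71 hours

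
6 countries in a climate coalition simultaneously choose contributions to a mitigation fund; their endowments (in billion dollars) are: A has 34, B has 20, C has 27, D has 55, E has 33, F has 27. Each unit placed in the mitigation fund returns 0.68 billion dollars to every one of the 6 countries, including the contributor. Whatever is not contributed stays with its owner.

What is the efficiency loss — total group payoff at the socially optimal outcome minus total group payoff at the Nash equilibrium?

The private return per contributed unit is 0.68 < 1 for everyone, so the Nash equilibrium is zero contribution and the group total is Σ E_j = 34 + 20 + 27 + 55 + 33 + 27 = 196.
Each contributed unit returns 4.080 to the group, so the social optimum is full contribution by everyone: group total = 4.080 × 196 = 799.68.
Efficiency loss = (4.080 − 1) × 196 = 603.68.

603.68 billion dollars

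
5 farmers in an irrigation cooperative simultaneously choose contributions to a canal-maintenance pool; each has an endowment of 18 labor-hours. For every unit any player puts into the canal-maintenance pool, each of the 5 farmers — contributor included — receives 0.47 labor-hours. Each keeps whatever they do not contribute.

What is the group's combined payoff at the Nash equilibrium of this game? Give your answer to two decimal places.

The private return per contributed unit is 0.47 < 1, so contributing 0 is dominant for every player. At the Nash equilibrium everyone keeps their 18, and the group total is 5 × 18 = 90.

90.00 labor-hours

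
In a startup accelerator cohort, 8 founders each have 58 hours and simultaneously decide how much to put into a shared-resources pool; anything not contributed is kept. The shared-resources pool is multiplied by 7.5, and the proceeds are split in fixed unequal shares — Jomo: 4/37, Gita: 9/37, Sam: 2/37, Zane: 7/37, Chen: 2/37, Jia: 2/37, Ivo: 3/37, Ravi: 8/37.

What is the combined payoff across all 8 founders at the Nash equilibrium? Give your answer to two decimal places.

A player with share s gets back 7.5·s per unit contributed, so full contribution is dominant for anyone with s > 1/7.5 = 0.1333 and zero contribution is dominant for anyone below.
The shares above 0.1333 belong to Gita, Zane and Ravi, contributing 58 each; the remaining 5 contribute 0. Total contributed: 174.
The shared-resources pool pays out 7.5 × 174 = 1305.00 in total (split across the unequal shares, but the aggregate is all that matters for the group sum).
The 5 free-riders keep 58 each, adding 290. Group total = 290 + 1305.00 = 1595.00.

1595.00 hours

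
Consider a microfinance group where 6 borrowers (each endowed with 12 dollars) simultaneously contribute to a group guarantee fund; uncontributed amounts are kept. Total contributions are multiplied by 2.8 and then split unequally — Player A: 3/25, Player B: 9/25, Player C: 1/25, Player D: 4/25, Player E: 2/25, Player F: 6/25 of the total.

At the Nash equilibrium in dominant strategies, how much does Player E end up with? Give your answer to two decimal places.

A player with share s gets back 2.8·s per unit contributed, so full contribution is dominant for anyone with s > 1/2.8 = 0.3571 and zero contribution is dominant for anyone below.
Player B alone (share 9/25) is above the threshold, contributing 12; the remaining 5 contribute 0. Total contributed: 12.
Player E keeps 12 and receives 2.8 × 12 × 2/25 = 2.69 from the group guarantee fund, for a payoff of 14.69.

14.69 dollars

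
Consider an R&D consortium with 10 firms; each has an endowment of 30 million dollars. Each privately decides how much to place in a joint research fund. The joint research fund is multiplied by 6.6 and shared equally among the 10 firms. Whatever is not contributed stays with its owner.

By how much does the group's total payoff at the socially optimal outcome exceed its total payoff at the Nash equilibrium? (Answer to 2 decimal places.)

Each contributed unit returns 6.6/10 = 0.6600 to its contributor — below 1 — so contributing 0 is dominant for every player. At the Nash equilibrium everyone keeps their 30, and the group total is 10 × 30 = 300.
Each contributed unit returns 6.600 to the group as a whole (0.6600 to each of 10 players), which exceeds 1, so the social optimum is full contribution: group total = 6.600 × 300 = 1980.00.
Efficiency loss = 1980.00 − 300 = 1680.00.

1680.00 million dollars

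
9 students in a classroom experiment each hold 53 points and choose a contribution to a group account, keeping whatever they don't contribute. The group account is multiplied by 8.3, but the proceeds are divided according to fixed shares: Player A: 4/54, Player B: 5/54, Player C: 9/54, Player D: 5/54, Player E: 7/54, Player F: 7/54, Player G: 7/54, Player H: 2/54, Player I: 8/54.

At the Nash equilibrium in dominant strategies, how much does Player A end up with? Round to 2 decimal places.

Player j's private return per contributed unit is 8.3 × (j's share). Contributing is weakly dominant for j when that share is at least 1/8.3 = 0.1205, and contributing 0 is dominant otherwise.
The shares above 0.1205 belong to Player C, Player E, Player F, Player G and Player I, contributing 53 each; the remaining 4 contribute 0. Total contributed: 265.
Player A keeps 53 and receives 8.3 × 265 × 4/54 = 162.93 from the group account, for a payoff of 215.93.

215.93 points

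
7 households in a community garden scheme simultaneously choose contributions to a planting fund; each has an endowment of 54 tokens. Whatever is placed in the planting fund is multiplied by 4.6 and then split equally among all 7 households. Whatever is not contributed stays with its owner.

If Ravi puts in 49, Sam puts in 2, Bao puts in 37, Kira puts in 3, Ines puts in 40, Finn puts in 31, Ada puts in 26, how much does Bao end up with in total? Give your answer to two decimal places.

140.54 tokens

Total contributed: 49 + 2 + 37 + 3 + 40 + 31 + 26 = 188.
Each receives 4.6 × 188 / 7 = 123.54 from the planting fund.
Bao keeps 54 − 37 = 17, so Bao's payoff is 17 + 123.54 = 140.54.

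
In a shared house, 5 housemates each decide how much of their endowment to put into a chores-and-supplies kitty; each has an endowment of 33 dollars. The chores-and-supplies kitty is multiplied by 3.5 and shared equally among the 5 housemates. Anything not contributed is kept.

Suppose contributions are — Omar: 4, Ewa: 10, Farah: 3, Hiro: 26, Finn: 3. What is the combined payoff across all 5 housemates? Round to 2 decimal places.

280.00 dollars

Total contributed: 4 + 10 + 3 + 26 + 3 = 46; total kept: 5 × 33 − 46 = 119.
The chores-and-supplies kitty pays out 3.5 × 46 = 161.00 in aggregate.
Group total = 119 + 161.00 = 280.00.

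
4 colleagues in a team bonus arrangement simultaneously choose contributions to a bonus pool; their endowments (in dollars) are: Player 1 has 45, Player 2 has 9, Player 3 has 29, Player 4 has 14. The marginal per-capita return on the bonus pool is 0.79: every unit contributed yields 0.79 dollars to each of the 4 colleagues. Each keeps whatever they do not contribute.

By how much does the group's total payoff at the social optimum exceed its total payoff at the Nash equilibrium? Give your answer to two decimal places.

209.52 dollars

The private return per contributed unit is 0.79 < 1 for everyone, so the Nash equilibrium is zero contribution and the group total is Σ E_j = 45 + 9 + 29 + 14 = 97.
Each contributed unit returns 3.160 to the group, so the social optimum is full contribution by everyone: group total = 3.160 × 97 = 306.52.
Efficiency loss = (3.160 − 1) × 97 = 209.52.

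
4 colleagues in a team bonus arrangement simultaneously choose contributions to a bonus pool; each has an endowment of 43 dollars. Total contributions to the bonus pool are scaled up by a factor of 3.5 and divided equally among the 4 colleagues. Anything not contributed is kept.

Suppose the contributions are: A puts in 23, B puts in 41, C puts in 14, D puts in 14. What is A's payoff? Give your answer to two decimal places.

100.50 dollars

Total contributed: 23 + 41 + 14 + 14 = 92.
Each receives 3.5 × 92 / 4 = 80.50 from the bonus pool.
A keeps 43 − 23 = 20, so A's payoff is 20 + 80.50 = 100.50.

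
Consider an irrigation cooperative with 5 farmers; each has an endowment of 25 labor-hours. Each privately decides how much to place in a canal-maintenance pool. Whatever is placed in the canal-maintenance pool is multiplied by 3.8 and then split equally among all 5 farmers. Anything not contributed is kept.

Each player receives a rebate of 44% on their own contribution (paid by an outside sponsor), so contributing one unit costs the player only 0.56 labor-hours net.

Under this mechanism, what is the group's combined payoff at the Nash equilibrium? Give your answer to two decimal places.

530.00 labor-hours

The effective private return per unit is now (3.8/5) / 0.56 = 1.3571 > 1, so every player's dominant strategy flips to full contribution.
At the Nash equilibrium everyone contributes 25. Group total payoff = 5 × (25 × 0.44 + 3.8 × 25) = 530.00.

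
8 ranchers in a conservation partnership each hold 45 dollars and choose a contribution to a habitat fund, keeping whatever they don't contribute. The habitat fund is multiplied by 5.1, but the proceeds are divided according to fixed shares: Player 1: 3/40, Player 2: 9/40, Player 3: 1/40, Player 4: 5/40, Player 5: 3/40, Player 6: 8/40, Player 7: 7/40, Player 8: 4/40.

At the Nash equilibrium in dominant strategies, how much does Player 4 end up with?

102.38 dollars

A player with share s gets back 5.1·s per unit contributed, so full contribution is dominant for anyone with s > 1/5.1 = 0.1961 and zero contribution is dominant for anyone below.
The shares above 0.1961 belong to Player 2 and Player 6, contributing 45 each; the remaining 6 contribute 0. Total contributed: 90.
Player 4 keeps 45 and receives 5.1 × 90 × 5/40 = 57.38 from the habitat fund, for a payoff of 102.38.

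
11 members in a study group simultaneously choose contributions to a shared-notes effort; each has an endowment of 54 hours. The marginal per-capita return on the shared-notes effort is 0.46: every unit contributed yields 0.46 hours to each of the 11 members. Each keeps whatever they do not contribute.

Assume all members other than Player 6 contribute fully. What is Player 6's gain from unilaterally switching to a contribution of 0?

29.16 hours

Switching from a contribution of 54 to 0 lets Player 6 keep an extra 54 hours, but lowers the shared-notes effort by 54, which costs Player 6 their own share of that drop: 0.46 × 54 = 24.84.
Net gain = 54 − 24.84 = 29.16. The private return per contributed unit (0.46) is below 1, so free-riding is indeed the best response regardless of what the others do.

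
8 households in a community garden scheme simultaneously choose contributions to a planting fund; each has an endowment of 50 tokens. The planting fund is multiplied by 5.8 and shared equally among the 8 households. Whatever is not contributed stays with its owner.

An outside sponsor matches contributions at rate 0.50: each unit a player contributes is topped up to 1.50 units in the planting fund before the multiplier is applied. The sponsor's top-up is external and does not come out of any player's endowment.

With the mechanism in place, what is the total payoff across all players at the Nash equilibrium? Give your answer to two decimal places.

3480.00 tokens

With the mechanism, a contributed unit returns 5.8 × 1.50 / 8 = 1.0875 per unit of net cost to the contributor — now above 1 — so contributing fully is weakly dominant for every player.
So the Nash equilibrium is full contribution by all 8; the group earns 5.8 × 1.50 × 400 = 3480.00.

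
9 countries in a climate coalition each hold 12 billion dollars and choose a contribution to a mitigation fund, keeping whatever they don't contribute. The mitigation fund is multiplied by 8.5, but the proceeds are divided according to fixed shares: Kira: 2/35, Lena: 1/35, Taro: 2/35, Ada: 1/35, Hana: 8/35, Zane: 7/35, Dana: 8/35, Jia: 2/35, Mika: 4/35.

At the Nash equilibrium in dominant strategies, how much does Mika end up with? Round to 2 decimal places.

A player with share s gets back 8.5·s per unit contributed, so full contribution is dominant for anyone with s > 1/8.5 = 0.1176 and zero contribution is dominant for anyone below.
Hana, Zane and Dana are above the threshold, contributing 12 each; the remaining 6 contribute 0. Total contributed: 36.
Mika keeps 12 and receives 8.5 × 36 × 4/35 = 34.97 from the mitigation fund, for a payoff of 46.97.

46.97 billion dollars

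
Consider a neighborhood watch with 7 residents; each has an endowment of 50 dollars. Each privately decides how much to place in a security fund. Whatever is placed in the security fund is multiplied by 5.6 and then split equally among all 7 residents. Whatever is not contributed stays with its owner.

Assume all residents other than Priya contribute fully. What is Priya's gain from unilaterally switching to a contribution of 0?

10.00 dollars

Switching from a contribution of 50 to 0 lets Priya keep an extra 50 dollars, but lowers the security fund by 50, which costs Priya their own share of that drop: 5.6/7 × 50 = 40.00.
Net gain = 50 − 40.00 = 10.00. The private return per contributed unit (0.8000) is below 1, so free-riding is indeed the best response regardless of what the others do.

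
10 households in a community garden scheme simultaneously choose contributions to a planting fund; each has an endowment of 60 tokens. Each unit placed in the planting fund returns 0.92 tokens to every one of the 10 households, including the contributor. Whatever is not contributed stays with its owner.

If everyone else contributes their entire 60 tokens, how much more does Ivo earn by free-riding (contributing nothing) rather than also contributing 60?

Switching from a contribution of 60 to 0 lets Ivo keep an extra 60 tokens, but lowers the planting fund by 60, which costs Ivo their own share of that drop: 0.92 × 60 = 55.20.
Net gain = 60 − 55.20 = 4.80. The private return per contributed unit (0.92) is below 1, so free-riding is indeed the best response regardless of what the others do.

4.80 tokens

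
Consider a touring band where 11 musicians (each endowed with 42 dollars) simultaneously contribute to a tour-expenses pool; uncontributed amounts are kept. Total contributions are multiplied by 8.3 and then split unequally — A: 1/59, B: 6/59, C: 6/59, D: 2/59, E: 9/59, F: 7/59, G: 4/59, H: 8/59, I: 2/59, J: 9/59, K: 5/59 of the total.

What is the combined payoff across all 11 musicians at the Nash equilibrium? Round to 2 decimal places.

1381.80 dollars

A player with share s gets back 8.3·s per unit contributed, so full contribution is dominant for anyone with s > 1/8.3 = 0.1205 and zero contribution is dominant for anyone below.
E, H and J are above the threshold, contributing 42 each; the remaining 8 contribute 0. Total contributed: 126.
The tour-expenses pool pays out 8.3 × 126 = 1045.80 in total (split across the unequal shares, but the aggregate is all that matters for the group sum).
The 8 free-riders keep 42 each, adding 336. Group total = 336 + 1045.80 = 1381.80.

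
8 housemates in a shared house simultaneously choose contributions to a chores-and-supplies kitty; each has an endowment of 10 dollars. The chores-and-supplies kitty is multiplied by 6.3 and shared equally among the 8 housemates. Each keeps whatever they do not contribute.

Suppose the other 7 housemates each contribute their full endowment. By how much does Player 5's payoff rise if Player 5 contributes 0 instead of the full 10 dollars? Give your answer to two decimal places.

2.13 dollars

Switching from a contribution of 10 to 0 lets Player 5 keep an extra 10 dollars, but lowers the chores-and-supplies kitty by 10, which costs Player 5 their own share of that drop: 6.3/8 × 10 = 7.87.
Net gain = 10 − 7.87 = 2.13. The private return per contributed unit (0.7875) is below 1, so free-riding is indeed the best response regardless of what the others do.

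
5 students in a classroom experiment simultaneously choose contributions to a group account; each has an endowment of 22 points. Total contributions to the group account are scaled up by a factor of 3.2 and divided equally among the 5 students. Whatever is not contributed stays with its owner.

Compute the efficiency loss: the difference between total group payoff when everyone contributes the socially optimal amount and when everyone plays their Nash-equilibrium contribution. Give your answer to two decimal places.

Each contributed unit returns 3.2/5 = 0.6400 to its contributor — below 1 — so contributing 0 is dominant for every player. At the Nash equilibrium everyone keeps their 22, and the group total is 5 × 22 = 110.
Each contributed unit returns 3.200 to the group as a whole (0.6400 to each of 5 players), which exceeds 1, so the social optimum is full contribution: group total = 3.200 × 110 = 352.00.
Efficiency loss = 352.00 − 110 = 242.00.

242.00 points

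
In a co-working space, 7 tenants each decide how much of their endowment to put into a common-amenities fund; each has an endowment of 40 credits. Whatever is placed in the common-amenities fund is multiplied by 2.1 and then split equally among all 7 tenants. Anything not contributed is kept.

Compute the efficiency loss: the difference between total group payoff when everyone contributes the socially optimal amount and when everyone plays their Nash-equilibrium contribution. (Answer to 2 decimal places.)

308.00 credits

Each contributed unit returns 2.1/7 = 0.3000 to its contributor — below 1 — so contributing 0 is dominant for every player. At the Nash equilibrium everyone keeps their 40, and the group total is 7 × 40 = 280.
Each contributed unit returns 2.100 to the group as a whole (0.3000 to each of 7 players), which exceeds 1, so the social optimum is full contribution: group total = 2.100 × 280 = 588.00.
Efficiency loss = 588.00 − 280 = 308.00.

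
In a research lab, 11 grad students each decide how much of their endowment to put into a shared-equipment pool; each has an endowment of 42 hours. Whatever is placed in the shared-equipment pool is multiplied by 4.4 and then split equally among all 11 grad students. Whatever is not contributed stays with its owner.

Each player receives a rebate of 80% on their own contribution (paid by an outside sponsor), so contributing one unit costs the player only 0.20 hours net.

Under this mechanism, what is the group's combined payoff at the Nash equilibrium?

2402.40 hours

With the mechanism, a contributed unit returns (4.4/11) / 0.20 = 2.0000 per unit of net cost to the contributor — now above 1 — so contributing fully is weakly dominant for every player.
So the Nash equilibrium is full contribution by all 11; the group earns 11 × (42 × 0.80 + 4.4 × 42) = 2402.40.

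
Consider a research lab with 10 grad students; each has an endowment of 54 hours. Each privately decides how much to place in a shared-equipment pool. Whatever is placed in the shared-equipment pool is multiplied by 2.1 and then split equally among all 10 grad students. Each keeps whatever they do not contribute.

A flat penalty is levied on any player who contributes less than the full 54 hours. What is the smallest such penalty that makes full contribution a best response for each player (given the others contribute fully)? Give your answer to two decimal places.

42.66 hours

Given the others contribute fully, the best deviation is to contribute 0 (any partial contribution still incurs the fine and gives up units whose private return 0.2100 is below 1).
Deviating from 54 to 0 saves 54 hours but forfeits the deviator's share of the drop in the shared-equipment pool: 2.1/10 × 54 = 11.34.
So the deviation gain is 54 − 11.34 = 42.66, and the fine must be at least 42.66 hours to wipe it out.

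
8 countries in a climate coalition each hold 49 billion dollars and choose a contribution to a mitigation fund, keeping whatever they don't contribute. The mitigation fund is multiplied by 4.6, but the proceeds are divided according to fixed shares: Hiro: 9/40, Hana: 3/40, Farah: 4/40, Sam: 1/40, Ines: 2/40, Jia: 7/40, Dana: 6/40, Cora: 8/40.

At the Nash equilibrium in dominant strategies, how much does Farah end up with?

71.54 billion dollars

A player with share s gets back 4.6·s per unit contributed, so full contribution is dominant for anyone with s > 1/4.6 = 0.2174 and zero contribution is dominant for anyone below.
The only share above 0.2174 is Hiro's 9/40, contributing 49; the remaining 7 contribute 0. Total contributed: 49.
Farah keeps 49 and receives 4.6 × 49 × 4/40 = 22.54 from the mitigation fund, for a payoff of 71.54.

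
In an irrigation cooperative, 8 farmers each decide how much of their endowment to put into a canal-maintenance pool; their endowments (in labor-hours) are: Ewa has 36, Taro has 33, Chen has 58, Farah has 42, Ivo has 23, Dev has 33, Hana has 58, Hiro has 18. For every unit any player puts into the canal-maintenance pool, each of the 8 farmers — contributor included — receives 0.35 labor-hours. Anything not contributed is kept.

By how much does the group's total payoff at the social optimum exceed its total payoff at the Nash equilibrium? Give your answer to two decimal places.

The private return per contributed unit is 0.35 < 1 for everyone, so the Nash equilibrium is zero contribution and the group total is Σ E_j = 36 + 33 + 58 + 42 + 23 + 33 + 58 + 18 = 301.
Each contributed unit returns 2.800 to the group, so the social optimum is full contribution by everyone: group total = 2.800 × 301 = 842.80.
Efficiency loss = (2.800 − 1) × 301 = 541.80.

541.80 labor-hours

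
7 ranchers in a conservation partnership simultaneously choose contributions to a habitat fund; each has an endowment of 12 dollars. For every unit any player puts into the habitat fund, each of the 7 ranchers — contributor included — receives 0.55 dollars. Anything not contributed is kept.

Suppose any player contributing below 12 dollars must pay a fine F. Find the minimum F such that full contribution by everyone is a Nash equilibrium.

5.40 dollars

Given the others contribute fully, the best deviation is to contribute 0 (any partial contribution still incurs the fine and gives up units whose private return 0.55 is below 1).
Deviating from 12 to 0 saves 12 dollars but forfeits the deviator's share of the drop in the habitat fund: 0.55 × 12 = 6.60.
So the deviation gain is 12 − 6.60 = 5.40, and the fine must be at least 5.40 dollars to wipe it out.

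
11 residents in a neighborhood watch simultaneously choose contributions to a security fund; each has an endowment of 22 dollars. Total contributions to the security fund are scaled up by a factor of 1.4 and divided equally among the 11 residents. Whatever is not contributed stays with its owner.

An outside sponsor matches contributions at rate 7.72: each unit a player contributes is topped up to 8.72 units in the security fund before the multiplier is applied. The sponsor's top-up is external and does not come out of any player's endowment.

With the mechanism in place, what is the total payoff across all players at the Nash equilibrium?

The effective private return per unit is now 1.4 × 8.72 / 11 = 1.1098 > 1, so every player's dominant strategy flips to full contribution.
At the Nash equilibrium everyone contributes 22. Group total payoff = 1.4 × 8.72 × 242 = 2954.34.

2954.34 dollars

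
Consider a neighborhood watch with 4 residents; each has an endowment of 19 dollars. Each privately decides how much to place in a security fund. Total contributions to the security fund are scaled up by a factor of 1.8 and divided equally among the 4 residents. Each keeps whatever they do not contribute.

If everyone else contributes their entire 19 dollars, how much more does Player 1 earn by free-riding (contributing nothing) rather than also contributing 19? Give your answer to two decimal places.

10.45 dollars

Switching from a contribution of 19 to 0 lets Player 1 keep an extra 19 dollars, but lowers the security fund by 19, which costs Player 1 their own share of that drop: 1.8/4 × 19 = 8.55.
Net gain = 19 − 8.55 = 10.45. The private return per contributed unit (0.4500) is below 1, so free-riding is indeed the best response regardless of what the others do.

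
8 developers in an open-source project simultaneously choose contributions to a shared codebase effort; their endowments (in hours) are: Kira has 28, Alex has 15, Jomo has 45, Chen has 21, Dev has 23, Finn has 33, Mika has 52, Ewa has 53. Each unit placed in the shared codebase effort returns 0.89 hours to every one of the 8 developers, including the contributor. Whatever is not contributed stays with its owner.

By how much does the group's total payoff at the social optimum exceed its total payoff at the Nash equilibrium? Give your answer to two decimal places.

The private return per contributed unit is 0.89 < 1 for everyone, so the Nash equilibrium is zero contribution and the group total is Σ E_j = 28 + 15 + 45 + 21 + 23 + 33 + 52 + 53 = 270.
Each contributed unit returns 7.120 to the group, so the social optimum is full contribution by everyone: group total = 7.120 × 270 = 1922.40.
Efficiency loss = (7.120 − 1) × 270 = 1652.40.

1652.40 hours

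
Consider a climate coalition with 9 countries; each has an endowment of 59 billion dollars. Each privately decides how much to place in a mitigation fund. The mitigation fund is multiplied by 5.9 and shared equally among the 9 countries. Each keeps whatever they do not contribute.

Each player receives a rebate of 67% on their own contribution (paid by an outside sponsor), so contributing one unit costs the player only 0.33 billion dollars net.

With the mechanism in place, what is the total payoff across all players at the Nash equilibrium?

3488.67 billion dollars

Under the mechanism each unit contributed yields (5.9/9) / 0.33 = 1.9865 back to its contributor per unit of net cost, which exceeds 1, making full contribution the dominant choice for everyone.
So the Nash equilibrium is full contribution by all 9; the group earns 9 × (59 × 0.67 + 5.9 × 59) = 3488.67.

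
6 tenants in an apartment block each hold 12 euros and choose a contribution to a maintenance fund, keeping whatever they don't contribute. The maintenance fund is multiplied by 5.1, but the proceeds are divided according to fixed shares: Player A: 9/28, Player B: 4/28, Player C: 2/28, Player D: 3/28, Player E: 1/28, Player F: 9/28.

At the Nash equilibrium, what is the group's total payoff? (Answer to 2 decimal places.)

170.40 euros

Player j's private return per contributed unit is 5.1 × (j's share). Contributing is weakly dominant for j when that share is at least 1/5.1 = 0.1961, and contributing 0 is dominant otherwise.
The shares above 0.1961 belong to Player A and Player F, contributing 12 each; the remaining 4 contribute 0. Total contributed: 24.
The maintenance fund pays out 5.1 × 24 = 122.40 in total (split across the unequal shares, but the aggregate is all that matters for the group sum).
The 4 free-riders keep 12 each, adding 48. Group total = 48 + 122.40 = 170.40.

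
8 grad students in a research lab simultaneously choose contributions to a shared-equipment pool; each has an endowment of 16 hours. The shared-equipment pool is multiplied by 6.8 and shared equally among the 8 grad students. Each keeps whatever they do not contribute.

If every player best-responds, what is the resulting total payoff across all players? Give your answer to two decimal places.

128.00 hours

Each contributed unit returns 6.8/8 = 0.8500 to its contributor — below 1 — so contributing 0 is dominant for every player. At the Nash equilibrium everyone keeps their 16, and the group total is 8 × 16 = 128.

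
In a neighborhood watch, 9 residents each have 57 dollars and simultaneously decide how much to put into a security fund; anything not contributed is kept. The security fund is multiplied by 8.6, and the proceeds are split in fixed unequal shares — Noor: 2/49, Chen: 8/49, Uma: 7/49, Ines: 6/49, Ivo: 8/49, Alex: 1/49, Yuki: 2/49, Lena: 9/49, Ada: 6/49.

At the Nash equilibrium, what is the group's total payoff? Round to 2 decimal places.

For player j, contributing a unit is worthwhile iff 8.6 × (j's share) ≥ 1, i.e. iff j's share is at least 0.1163.
Chen, Uma, Ines, Ivo, Lena and Ada are above the threshold, contributing 57 each; the remaining 3 contribute 0. Total contributed: 342.
The security fund pays out 8.6 × 342 = 2941.20 in total (split across the unequal shares, but the aggregate is all that matters for the group sum).
The 3 free-riders keep 57 each, adding 171. Group total = 171 + 2941.20 = 3112.20.

3112.20 dollars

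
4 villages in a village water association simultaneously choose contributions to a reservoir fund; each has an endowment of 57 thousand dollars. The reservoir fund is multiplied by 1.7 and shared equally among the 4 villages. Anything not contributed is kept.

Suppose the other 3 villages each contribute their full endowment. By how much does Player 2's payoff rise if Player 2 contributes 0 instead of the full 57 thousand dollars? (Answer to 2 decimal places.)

32.78 thousand dollars

Switching from a contribution of 57 to 0 lets Player 2 keep an extra 57 thousand dollars, but lowers the reservoir fund by 57, which costs Player 2 their own share of that drop: 1.7/4 × 57 = 24.22.
Net gain = 57 − 24.22 = 32.78. The private return per contributed unit (0.4250) is below 1, so free-riding is indeed the best response regardless of what the others do.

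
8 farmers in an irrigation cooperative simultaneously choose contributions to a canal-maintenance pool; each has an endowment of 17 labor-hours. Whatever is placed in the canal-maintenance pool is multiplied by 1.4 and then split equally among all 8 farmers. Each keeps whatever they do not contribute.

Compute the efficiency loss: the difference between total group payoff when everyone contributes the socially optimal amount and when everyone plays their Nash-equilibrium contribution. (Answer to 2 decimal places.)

54.40 labor-hours

Each contributed unit returns 1.4/8 = 0.1750 to its contributor — below 1 — so contributing 0 is dominant for every player. At the Nash equilibrium everyone keeps their 17, and the group total is 8 × 17 = 136.
Each contributed unit returns 1.400 to the group as a whole (0.1750 to each of 8 players), which exceeds 1, so the social optimum is full contribution: group total = 1.400 × 136 = 190.40.
Efficiency loss = 190.40 − 136 = 54.40.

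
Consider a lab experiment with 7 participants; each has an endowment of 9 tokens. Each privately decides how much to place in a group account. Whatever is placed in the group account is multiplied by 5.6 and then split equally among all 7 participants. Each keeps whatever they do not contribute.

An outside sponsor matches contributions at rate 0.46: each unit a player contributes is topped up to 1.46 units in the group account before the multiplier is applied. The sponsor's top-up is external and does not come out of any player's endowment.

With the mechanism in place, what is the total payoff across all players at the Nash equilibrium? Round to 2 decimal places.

The effective private return per unit is now 5.6 × 1.46 / 7 = 1.1680 > 1, so every player's dominant strategy flips to full contribution.
So the Nash equilibrium is full contribution by all 7; the group earns 5.6 × 1.46 × 63 = 515.09.

515.09 tokens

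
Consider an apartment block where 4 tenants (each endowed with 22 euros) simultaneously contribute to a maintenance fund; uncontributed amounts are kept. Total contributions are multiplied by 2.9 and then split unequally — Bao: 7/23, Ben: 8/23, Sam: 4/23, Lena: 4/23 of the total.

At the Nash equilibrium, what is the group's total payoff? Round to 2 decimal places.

A player with share s gets back 2.9·s per unit contributed, so full contribution is dominant for anyone with s > 1/2.9 = 0.3448 and zero contribution is dominant for anyone below.
Ben alone (share 8/23) is above the threshold, contributing 22; the remaining 3 contribute 0. Total contributed: 22.
The maintenance fund pays out 2.9 × 22 = 63.80 in total (split across the unequal shares, but the aggregate is all that matters for the group sum).
The 3 free-riders keep 22 each, adding 66. Group total = 66 + 63.80 = 129.80.

129.80 euros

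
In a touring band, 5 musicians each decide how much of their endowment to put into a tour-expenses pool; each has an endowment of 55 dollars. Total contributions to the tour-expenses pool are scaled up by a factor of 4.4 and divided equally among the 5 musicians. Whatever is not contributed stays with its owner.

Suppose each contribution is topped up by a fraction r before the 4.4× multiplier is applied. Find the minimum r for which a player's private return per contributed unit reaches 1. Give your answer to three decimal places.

With matching at rate r, one contributed unit becomes (1 + r) in the tour-expenses pool and returns 4.4 × (1 + r) / 5 to the contributor.
Setting this equal to 1: 1 + r = 5/4.4 = 1.1364.
So the minimum matching rate is r = 1.1364 − 1 = 0.136.

0.136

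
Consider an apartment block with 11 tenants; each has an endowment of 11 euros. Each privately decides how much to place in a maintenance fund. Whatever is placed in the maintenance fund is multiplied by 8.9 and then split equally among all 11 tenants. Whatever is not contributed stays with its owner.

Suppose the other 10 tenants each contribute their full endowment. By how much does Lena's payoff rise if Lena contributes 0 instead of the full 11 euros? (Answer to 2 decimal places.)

2.10 euros

Switching from a contribution of 11 to 0 lets Lena keep an extra 11 euros, but lowers the maintenance fund by 11, which costs Lena their own share of that drop: 8.9/11 × 11 = 8.90.
Net gain = 11 − 8.90 = 2.10. The private return per contributed unit (0.8091) is below 1, so free-riding is indeed the best response regardless of what the others do.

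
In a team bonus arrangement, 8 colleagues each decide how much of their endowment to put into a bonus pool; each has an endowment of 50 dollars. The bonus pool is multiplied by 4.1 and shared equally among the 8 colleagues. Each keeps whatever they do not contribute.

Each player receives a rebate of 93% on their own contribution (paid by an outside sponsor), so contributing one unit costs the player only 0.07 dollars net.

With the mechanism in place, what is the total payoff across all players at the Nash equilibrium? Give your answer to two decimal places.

2012.00 dollars

The effective private return per unit is now (4.1/8) / 0.07 = 7.3214 > 1, so every player's dominant strategy flips to full contribution.
So the Nash equilibrium is full contribution by all 8; the group earns 8 × (50 × 0.93 + 4.1 × 50) = 2012.00.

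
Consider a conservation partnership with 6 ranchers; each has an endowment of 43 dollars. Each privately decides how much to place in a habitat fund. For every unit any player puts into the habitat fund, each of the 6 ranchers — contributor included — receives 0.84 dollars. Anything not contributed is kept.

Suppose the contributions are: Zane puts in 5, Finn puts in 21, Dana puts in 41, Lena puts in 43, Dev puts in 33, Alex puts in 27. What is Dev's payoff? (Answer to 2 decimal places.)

Total contributed: 5 + 21 + 41 + 43 + 33 + 27 = 170.
Each receives 0.84 × 170 = 142.80 from the habitat fund.
Dev keeps 43 − 33 = 10, so Dev's payoff is 10 + 142.80 = 152.80.

152.80 dollars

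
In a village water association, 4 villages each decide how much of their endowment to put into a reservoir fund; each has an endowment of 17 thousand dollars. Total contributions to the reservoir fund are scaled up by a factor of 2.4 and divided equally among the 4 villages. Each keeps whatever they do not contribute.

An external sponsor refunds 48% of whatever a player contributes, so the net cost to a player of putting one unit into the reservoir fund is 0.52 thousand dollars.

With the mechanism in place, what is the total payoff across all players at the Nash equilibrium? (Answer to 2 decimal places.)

195.84 thousand dollars

Under the mechanism each unit contributed yields (2.4/4) / 0.52 = 1.1538 back to its contributor per unit of net cost, which exceeds 1, making full contribution the dominant choice for everyone.
At the Nash equilibrium everyone contributes 17. Group total payoff = 4 × (17 × 0.48 + 2.4 × 17) = 195.84.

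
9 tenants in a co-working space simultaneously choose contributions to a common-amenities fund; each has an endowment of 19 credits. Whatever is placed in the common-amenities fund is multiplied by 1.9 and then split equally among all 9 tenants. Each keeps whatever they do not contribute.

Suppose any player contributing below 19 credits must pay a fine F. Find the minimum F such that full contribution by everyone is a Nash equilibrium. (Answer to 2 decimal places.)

14.99 credits

Given the others contribute fully, the best deviation is to contribute 0 (any partial contribution still incurs the fine and gives up units whose private return 0.2111 is below 1).
Deviating from 19 to 0 saves 19 credits but forfeits the deviator's share of the drop in the common-amenities fund: 1.9/9 × 19 = 4.01.
So the deviation gain is 19 − 4.01 = 14.99, and the fine must be at least 14.99 credits to wipe it out.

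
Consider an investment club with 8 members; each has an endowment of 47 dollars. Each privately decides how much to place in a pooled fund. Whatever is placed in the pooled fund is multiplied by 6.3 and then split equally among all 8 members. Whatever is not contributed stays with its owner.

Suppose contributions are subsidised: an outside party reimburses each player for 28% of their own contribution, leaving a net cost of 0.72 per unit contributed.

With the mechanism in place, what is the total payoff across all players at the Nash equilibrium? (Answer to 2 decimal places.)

Under the mechanism each unit contributed yields (6.3/8) / 0.72 = 1.0938 back to its contributor per unit of net cost, which exceeds 1, making full contribution the dominant choice for everyone.
So the Nash equilibrium is full contribution by all 8; the group earns 8 × (47 × 0.28 + 6.3 × 47) = 2474.08.

2474.08 dollars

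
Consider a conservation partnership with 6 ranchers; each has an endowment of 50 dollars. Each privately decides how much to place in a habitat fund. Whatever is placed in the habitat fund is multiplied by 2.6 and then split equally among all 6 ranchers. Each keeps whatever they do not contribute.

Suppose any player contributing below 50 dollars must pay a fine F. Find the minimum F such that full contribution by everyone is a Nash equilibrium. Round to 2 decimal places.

Given the others contribute fully, the best deviation is to contribute 0 (any partial contribution still incurs the fine and gives up units whose private return 0.4333 is below 1).
Deviating from 50 to 0 saves 50 dollars but forfeits the deviator's share of the drop in the habitat fund: 2.6/6 × 50 = 21.67.
So the deviation gain is 50 − 21.67 = 28.33, and the fine must be at least 28.33 dollars to wipe it out.

28.33 dollars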